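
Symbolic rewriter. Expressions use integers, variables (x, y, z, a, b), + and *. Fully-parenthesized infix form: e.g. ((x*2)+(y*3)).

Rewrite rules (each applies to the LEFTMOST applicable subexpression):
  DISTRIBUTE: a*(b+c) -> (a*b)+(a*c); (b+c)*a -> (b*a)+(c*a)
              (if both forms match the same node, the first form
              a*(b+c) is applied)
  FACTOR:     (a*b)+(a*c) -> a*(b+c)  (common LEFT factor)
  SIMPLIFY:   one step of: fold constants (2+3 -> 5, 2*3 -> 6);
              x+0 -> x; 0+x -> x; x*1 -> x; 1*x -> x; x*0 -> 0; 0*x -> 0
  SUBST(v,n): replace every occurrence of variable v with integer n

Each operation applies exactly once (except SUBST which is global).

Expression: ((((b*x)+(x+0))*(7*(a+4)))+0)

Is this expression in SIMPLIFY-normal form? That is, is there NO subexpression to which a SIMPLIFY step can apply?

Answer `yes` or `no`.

Answer: no

Derivation:
Expression: ((((b*x)+(x+0))*(7*(a+4)))+0)
Scanning for simplifiable subexpressions (pre-order)...
  at root: ((((b*x)+(x+0))*(7*(a+4)))+0) (SIMPLIFIABLE)
  at L: (((b*x)+(x+0))*(7*(a+4))) (not simplifiable)
  at LL: ((b*x)+(x+0)) (not simplifiable)
  at LLL: (b*x) (not simplifiable)
  at LLR: (x+0) (SIMPLIFIABLE)
  at LR: (7*(a+4)) (not simplifiable)
  at LRR: (a+4) (not simplifiable)
Found simplifiable subexpr at path root: ((((b*x)+(x+0))*(7*(a+4)))+0)
One SIMPLIFY step would give: (((b*x)+(x+0))*(7*(a+4)))
-> NOT in normal form.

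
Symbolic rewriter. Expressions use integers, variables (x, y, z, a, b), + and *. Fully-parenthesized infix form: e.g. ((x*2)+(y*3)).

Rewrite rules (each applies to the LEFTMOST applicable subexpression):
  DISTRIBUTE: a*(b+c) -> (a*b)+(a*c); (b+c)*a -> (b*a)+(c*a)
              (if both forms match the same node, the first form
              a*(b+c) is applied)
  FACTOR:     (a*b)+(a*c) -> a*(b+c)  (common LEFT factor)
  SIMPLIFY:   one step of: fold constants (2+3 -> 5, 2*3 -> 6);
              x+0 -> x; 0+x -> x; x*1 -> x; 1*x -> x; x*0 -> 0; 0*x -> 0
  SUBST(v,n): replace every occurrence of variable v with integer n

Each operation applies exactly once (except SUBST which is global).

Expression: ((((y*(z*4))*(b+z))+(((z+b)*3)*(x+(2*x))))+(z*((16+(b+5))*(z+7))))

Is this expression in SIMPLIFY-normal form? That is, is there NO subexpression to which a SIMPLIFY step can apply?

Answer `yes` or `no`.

Expression: ((((y*(z*4))*(b+z))+(((z+b)*3)*(x+(2*x))))+(z*((16+(b+5))*(z+7))))
Scanning for simplifiable subexpressions (pre-order)...
  at root: ((((y*(z*4))*(b+z))+(((z+b)*3)*(x+(2*x))))+(z*((16+(b+5))*(z+7)))) (not simplifiable)
  at L: (((y*(z*4))*(b+z))+(((z+b)*3)*(x+(2*x)))) (not simplifiable)
  at LL: ((y*(z*4))*(b+z)) (not simplifiable)
  at LLL: (y*(z*4)) (not simplifiable)
  at LLLR: (z*4) (not simplifiable)
  at LLR: (b+z) (not simplifiable)
  at LR: (((z+b)*3)*(x+(2*x))) (not simplifiable)
  at LRL: ((z+b)*3) (not simplifiable)
  at LRLL: (z+b) (not simplifiable)
  at LRR: (x+(2*x)) (not simplifiable)
  at LRRR: (2*x) (not simplifiable)
  at R: (z*((16+(b+5))*(z+7))) (not simplifiable)
  at RR: ((16+(b+5))*(z+7)) (not simplifiable)
  at RRL: (16+(b+5)) (not simplifiable)
  at RRLR: (b+5) (not simplifiable)
  at RRR: (z+7) (not simplifiable)
Result: no simplifiable subexpression found -> normal form.

Answer: yes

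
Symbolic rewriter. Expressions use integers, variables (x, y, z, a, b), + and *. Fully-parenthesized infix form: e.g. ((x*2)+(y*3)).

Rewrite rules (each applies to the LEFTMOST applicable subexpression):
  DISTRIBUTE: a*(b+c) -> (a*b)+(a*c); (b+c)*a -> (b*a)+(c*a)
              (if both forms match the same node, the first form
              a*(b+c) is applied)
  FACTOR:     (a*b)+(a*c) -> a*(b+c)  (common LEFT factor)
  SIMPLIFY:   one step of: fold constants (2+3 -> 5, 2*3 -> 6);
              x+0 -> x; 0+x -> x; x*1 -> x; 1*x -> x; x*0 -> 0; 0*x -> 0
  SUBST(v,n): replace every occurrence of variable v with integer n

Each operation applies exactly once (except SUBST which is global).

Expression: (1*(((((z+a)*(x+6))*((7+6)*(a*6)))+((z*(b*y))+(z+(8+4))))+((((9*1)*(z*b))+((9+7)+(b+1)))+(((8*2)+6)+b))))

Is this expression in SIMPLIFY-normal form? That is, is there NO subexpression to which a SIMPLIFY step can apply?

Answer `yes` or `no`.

Answer: no

Derivation:
Expression: (1*(((((z+a)*(x+6))*((7+6)*(a*6)))+((z*(b*y))+(z+(8+4))))+((((9*1)*(z*b))+((9+7)+(b+1)))+(((8*2)+6)+b))))
Scanning for simplifiable subexpressions (pre-order)...
  at root: (1*(((((z+a)*(x+6))*((7+6)*(a*6)))+((z*(b*y))+(z+(8+4))))+((((9*1)*(z*b))+((9+7)+(b+1)))+(((8*2)+6)+b)))) (SIMPLIFIABLE)
  at R: (((((z+a)*(x+6))*((7+6)*(a*6)))+((z*(b*y))+(z+(8+4))))+((((9*1)*(z*b))+((9+7)+(b+1)))+(((8*2)+6)+b))) (not simplifiable)
  at RL: ((((z+a)*(x+6))*((7+6)*(a*6)))+((z*(b*y))+(z+(8+4)))) (not simplifiable)
  at RLL: (((z+a)*(x+6))*((7+6)*(a*6))) (not simplifiable)
  at RLLL: ((z+a)*(x+6)) (not simplifiable)
  at RLLLL: (z+a) (not simplifiable)
  at RLLLR: (x+6) (not simplifiable)
  at RLLR: ((7+6)*(a*6)) (not simplifiable)
  at RLLRL: (7+6) (SIMPLIFIABLE)
  at RLLRR: (a*6) (not simplifiable)
  at RLR: ((z*(b*y))+(z+(8+4))) (not simplifiable)
  at RLRL: (z*(b*y)) (not simplifiable)
  at RLRLR: (b*y) (not simplifiable)
  at RLRR: (z+(8+4)) (not simplifiable)
  at RLRRR: (8+4) (SIMPLIFIABLE)
  at RR: ((((9*1)*(z*b))+((9+7)+(b+1)))+(((8*2)+6)+b)) (not simplifiable)
  at RRL: (((9*1)*(z*b))+((9+7)+(b+1))) (not simplifiable)
  at RRLL: ((9*1)*(z*b)) (not simplifiable)
  at RRLLL: (9*1) (SIMPLIFIABLE)
  at RRLLR: (z*b) (not simplifiable)
  at RRLR: ((9+7)+(b+1)) (not simplifiable)
  at RRLRL: (9+7) (SIMPLIFIABLE)
  at RRLRR: (b+1) (not simplifiable)
  at RRR: (((8*2)+6)+b) (not simplifiable)
  at RRRL: ((8*2)+6) (not simplifiable)
  at RRRLL: (8*2) (SIMPLIFIABLE)
Found simplifiable subexpr at path root: (1*(((((z+a)*(x+6))*((7+6)*(a*6)))+((z*(b*y))+(z+(8+4))))+((((9*1)*(z*b))+((9+7)+(b+1)))+(((8*2)+6)+b))))
One SIMPLIFY step would give: (((((z+a)*(x+6))*((7+6)*(a*6)))+((z*(b*y))+(z+(8+4))))+((((9*1)*(z*b))+((9+7)+(b+1)))+(((8*2)+6)+b)))
-> NOT in normal form.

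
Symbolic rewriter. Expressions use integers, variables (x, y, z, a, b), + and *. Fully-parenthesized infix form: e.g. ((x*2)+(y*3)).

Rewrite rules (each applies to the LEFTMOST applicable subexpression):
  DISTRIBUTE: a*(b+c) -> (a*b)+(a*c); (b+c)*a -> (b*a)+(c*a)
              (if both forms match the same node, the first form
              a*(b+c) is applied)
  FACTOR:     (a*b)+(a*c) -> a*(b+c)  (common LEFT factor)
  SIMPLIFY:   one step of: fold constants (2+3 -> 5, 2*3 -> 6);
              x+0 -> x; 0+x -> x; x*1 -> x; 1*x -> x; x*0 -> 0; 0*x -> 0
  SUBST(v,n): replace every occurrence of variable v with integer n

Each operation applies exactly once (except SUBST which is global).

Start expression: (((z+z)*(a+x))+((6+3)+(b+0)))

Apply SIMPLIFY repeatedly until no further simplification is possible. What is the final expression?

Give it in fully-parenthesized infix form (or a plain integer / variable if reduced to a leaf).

Answer: (((z+z)*(a+x))+(9+b))

Derivation:
Start: (((z+z)*(a+x))+((6+3)+(b+0)))
Step 1: at RL: (6+3) -> 9; overall: (((z+z)*(a+x))+((6+3)+(b+0))) -> (((z+z)*(a+x))+(9+(b+0)))
Step 2: at RR: (b+0) -> b; overall: (((z+z)*(a+x))+(9+(b+0))) -> (((z+z)*(a+x))+(9+b))
Fixed point: (((z+z)*(a+x))+(9+b))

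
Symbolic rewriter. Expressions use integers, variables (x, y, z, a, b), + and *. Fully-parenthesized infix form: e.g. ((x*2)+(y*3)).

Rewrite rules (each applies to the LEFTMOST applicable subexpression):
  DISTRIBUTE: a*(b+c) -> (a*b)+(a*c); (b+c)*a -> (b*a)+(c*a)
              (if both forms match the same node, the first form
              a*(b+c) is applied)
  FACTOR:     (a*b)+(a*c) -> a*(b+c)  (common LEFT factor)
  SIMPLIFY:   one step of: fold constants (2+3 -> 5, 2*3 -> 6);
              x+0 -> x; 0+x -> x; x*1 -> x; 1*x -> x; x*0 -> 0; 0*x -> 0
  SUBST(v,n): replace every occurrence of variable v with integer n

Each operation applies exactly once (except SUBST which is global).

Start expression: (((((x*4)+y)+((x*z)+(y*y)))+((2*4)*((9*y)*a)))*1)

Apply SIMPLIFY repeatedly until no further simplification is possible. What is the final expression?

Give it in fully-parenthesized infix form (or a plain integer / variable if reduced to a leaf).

Start: (((((x*4)+y)+((x*z)+(y*y)))+((2*4)*((9*y)*a)))*1)
Step 1: at root: (((((x*4)+y)+((x*z)+(y*y)))+((2*4)*((9*y)*a)))*1) -> ((((x*4)+y)+((x*z)+(y*y)))+((2*4)*((9*y)*a))); overall: (((((x*4)+y)+((x*z)+(y*y)))+((2*4)*((9*y)*a)))*1) -> ((((x*4)+y)+((x*z)+(y*y)))+((2*4)*((9*y)*a)))
Step 2: at RL: (2*4) -> 8; overall: ((((x*4)+y)+((x*z)+(y*y)))+((2*4)*((9*y)*a))) -> ((((x*4)+y)+((x*z)+(y*y)))+(8*((9*y)*a)))
Fixed point: ((((x*4)+y)+((x*z)+(y*y)))+(8*((9*y)*a)))

Answer: ((((x*4)+y)+((x*z)+(y*y)))+(8*((9*y)*a)))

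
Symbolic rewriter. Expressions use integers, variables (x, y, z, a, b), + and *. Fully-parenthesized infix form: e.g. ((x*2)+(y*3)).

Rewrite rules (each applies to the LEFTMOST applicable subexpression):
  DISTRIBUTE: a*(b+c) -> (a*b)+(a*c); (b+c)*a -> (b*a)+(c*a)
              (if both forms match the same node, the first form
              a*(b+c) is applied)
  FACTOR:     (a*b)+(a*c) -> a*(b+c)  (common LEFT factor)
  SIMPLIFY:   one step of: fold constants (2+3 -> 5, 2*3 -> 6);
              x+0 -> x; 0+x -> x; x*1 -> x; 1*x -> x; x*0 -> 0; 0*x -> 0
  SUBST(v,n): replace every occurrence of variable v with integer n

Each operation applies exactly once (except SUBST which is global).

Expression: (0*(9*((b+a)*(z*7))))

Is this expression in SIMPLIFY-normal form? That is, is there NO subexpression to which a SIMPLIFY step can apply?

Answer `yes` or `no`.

Answer: no

Derivation:
Expression: (0*(9*((b+a)*(z*7))))
Scanning for simplifiable subexpressions (pre-order)...
  at root: (0*(9*((b+a)*(z*7)))) (SIMPLIFIABLE)
  at R: (9*((b+a)*(z*7))) (not simplifiable)
  at RR: ((b+a)*(z*7)) (not simplifiable)
  at RRL: (b+a) (not simplifiable)
  at RRR: (z*7) (not simplifiable)
Found simplifiable subexpr at path root: (0*(9*((b+a)*(z*7))))
One SIMPLIFY step would give: 0
-> NOT in normal form.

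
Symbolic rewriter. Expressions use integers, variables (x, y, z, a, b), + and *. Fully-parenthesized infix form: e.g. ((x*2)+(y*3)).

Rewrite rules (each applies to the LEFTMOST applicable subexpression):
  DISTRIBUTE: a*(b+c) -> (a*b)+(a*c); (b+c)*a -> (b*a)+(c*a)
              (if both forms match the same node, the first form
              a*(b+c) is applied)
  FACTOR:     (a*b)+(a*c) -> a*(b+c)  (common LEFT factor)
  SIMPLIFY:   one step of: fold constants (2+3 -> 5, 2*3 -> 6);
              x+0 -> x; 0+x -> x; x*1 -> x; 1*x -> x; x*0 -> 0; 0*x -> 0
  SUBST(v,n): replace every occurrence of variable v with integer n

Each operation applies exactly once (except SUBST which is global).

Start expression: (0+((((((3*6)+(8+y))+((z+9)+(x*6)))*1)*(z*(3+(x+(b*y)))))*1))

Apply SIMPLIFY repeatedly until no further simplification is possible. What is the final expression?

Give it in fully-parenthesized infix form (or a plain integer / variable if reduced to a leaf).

Start: (0+((((((3*6)+(8+y))+((z+9)+(x*6)))*1)*(z*(3+(x+(b*y)))))*1))
Step 1: at root: (0+((((((3*6)+(8+y))+((z+9)+(x*6)))*1)*(z*(3+(x+(b*y)))))*1)) -> ((((((3*6)+(8+y))+((z+9)+(x*6)))*1)*(z*(3+(x+(b*y)))))*1); overall: (0+((((((3*6)+(8+y))+((z+9)+(x*6)))*1)*(z*(3+(x+(b*y)))))*1)) -> ((((((3*6)+(8+y))+((z+9)+(x*6)))*1)*(z*(3+(x+(b*y)))))*1)
Step 2: at root: ((((((3*6)+(8+y))+((z+9)+(x*6)))*1)*(z*(3+(x+(b*y)))))*1) -> (((((3*6)+(8+y))+((z+9)+(x*6)))*1)*(z*(3+(x+(b*y))))); overall: ((((((3*6)+(8+y))+((z+9)+(x*6)))*1)*(z*(3+(x+(b*y)))))*1) -> (((((3*6)+(8+y))+((z+9)+(x*6)))*1)*(z*(3+(x+(b*y)))))
Step 3: at L: ((((3*6)+(8+y))+((z+9)+(x*6)))*1) -> (((3*6)+(8+y))+((z+9)+(x*6))); overall: (((((3*6)+(8+y))+((z+9)+(x*6)))*1)*(z*(3+(x+(b*y))))) -> ((((3*6)+(8+y))+((z+9)+(x*6)))*(z*(3+(x+(b*y)))))
Step 4: at LLL: (3*6) -> 18; overall: ((((3*6)+(8+y))+((z+9)+(x*6)))*(z*(3+(x+(b*y))))) -> (((18+(8+y))+((z+9)+(x*6)))*(z*(3+(x+(b*y)))))
Fixed point: (((18+(8+y))+((z+9)+(x*6)))*(z*(3+(x+(b*y)))))

Answer: (((18+(8+y))+((z+9)+(x*6)))*(z*(3+(x+(b*y)))))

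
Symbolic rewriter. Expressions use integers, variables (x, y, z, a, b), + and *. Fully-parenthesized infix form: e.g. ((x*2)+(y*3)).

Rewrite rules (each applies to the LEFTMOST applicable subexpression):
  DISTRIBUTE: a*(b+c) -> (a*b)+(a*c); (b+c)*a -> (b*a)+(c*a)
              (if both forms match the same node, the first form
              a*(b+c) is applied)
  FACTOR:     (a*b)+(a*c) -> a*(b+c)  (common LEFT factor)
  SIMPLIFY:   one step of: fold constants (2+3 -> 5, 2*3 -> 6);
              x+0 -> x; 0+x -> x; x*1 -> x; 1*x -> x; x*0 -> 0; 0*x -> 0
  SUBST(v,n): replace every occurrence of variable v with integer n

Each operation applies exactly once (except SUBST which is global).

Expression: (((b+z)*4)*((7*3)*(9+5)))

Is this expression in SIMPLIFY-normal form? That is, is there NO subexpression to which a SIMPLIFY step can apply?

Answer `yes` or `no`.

Answer: no

Derivation:
Expression: (((b+z)*4)*((7*3)*(9+5)))
Scanning for simplifiable subexpressions (pre-order)...
  at root: (((b+z)*4)*((7*3)*(9+5))) (not simplifiable)
  at L: ((b+z)*4) (not simplifiable)
  at LL: (b+z) (not simplifiable)
  at R: ((7*3)*(9+5)) (not simplifiable)
  at RL: (7*3) (SIMPLIFIABLE)
  at RR: (9+5) (SIMPLIFIABLE)
Found simplifiable subexpr at path RL: (7*3)
One SIMPLIFY step would give: (((b+z)*4)*(21*(9+5)))
-> NOT in normal form.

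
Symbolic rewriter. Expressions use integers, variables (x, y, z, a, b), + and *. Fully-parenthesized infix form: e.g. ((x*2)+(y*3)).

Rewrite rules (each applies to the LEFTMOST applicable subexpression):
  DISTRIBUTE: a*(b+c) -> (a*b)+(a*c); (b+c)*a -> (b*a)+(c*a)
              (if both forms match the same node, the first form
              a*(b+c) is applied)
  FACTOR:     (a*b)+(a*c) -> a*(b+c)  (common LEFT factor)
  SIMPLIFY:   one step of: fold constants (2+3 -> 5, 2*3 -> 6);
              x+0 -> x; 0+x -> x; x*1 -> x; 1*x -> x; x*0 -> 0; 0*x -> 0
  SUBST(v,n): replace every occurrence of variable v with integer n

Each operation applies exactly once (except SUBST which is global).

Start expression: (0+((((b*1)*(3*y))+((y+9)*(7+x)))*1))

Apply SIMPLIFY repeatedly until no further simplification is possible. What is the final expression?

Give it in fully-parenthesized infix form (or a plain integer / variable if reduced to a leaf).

Start: (0+((((b*1)*(3*y))+((y+9)*(7+x)))*1))
Step 1: at root: (0+((((b*1)*(3*y))+((y+9)*(7+x)))*1)) -> ((((b*1)*(3*y))+((y+9)*(7+x)))*1); overall: (0+((((b*1)*(3*y))+((y+9)*(7+x)))*1)) -> ((((b*1)*(3*y))+((y+9)*(7+x)))*1)
Step 2: at root: ((((b*1)*(3*y))+((y+9)*(7+x)))*1) -> (((b*1)*(3*y))+((y+9)*(7+x))); overall: ((((b*1)*(3*y))+((y+9)*(7+x)))*1) -> (((b*1)*(3*y))+((y+9)*(7+x)))
Step 3: at LL: (b*1) -> b; overall: (((b*1)*(3*y))+((y+9)*(7+x))) -> ((b*(3*y))+((y+9)*(7+x)))
Fixed point: ((b*(3*y))+((y+9)*(7+x)))

Answer: ((b*(3*y))+((y+9)*(7+x)))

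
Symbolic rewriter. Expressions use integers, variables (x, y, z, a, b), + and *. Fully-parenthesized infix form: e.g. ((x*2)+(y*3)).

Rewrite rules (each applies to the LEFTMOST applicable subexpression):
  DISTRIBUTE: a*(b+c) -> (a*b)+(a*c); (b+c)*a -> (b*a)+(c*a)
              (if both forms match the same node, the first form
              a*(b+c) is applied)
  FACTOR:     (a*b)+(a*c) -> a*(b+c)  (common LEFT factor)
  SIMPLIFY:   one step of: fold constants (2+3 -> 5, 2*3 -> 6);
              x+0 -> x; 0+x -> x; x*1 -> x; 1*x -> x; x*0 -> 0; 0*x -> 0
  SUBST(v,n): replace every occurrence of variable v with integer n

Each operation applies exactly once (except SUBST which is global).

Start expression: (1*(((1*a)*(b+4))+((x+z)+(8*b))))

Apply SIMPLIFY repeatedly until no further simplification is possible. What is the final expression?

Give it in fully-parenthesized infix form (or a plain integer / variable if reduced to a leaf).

Answer: ((a*(b+4))+((x+z)+(8*b)))

Derivation:
Start: (1*(((1*a)*(b+4))+((x+z)+(8*b))))
Step 1: at root: (1*(((1*a)*(b+4))+((x+z)+(8*b)))) -> (((1*a)*(b+4))+((x+z)+(8*b))); overall: (1*(((1*a)*(b+4))+((x+z)+(8*b)))) -> (((1*a)*(b+4))+((x+z)+(8*b)))
Step 2: at LL: (1*a) -> a; overall: (((1*a)*(b+4))+((x+z)+(8*b))) -> ((a*(b+4))+((x+z)+(8*b)))
Fixed point: ((a*(b+4))+((x+z)+(8*b)))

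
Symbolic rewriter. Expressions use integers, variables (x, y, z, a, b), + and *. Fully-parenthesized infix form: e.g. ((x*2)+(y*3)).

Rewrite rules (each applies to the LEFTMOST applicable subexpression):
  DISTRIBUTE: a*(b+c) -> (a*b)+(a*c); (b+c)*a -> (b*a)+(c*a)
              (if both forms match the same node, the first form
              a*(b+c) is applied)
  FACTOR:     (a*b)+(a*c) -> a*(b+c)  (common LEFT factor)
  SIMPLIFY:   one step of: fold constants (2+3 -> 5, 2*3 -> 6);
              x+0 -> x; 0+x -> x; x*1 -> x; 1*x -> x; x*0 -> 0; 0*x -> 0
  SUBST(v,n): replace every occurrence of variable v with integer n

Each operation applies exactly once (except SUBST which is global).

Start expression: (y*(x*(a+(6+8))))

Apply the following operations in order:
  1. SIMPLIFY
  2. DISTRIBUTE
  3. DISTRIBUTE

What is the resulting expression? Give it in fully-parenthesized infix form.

Start: (y*(x*(a+(6+8))))
Apply SIMPLIFY at RRR (target: (6+8)): (y*(x*(a+(6+8)))) -> (y*(x*(a+14)))
Apply DISTRIBUTE at R (target: (x*(a+14))): (y*(x*(a+14))) -> (y*((x*a)+(x*14)))
Apply DISTRIBUTE at root (target: (y*((x*a)+(x*14)))): (y*((x*a)+(x*14))) -> ((y*(x*a))+(y*(x*14)))

Answer: ((y*(x*a))+(y*(x*14)))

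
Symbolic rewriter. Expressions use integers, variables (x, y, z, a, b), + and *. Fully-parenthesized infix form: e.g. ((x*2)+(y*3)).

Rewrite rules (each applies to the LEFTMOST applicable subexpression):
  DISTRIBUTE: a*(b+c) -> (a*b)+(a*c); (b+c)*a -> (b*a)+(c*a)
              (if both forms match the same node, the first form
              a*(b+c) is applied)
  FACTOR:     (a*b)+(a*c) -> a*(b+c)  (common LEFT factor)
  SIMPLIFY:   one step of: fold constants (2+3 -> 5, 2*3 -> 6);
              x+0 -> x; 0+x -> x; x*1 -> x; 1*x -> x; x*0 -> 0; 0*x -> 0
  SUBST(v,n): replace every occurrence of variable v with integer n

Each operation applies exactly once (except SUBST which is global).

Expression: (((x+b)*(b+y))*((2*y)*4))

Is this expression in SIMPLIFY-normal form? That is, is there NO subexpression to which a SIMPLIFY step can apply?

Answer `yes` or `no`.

Expression: (((x+b)*(b+y))*((2*y)*4))
Scanning for simplifiable subexpressions (pre-order)...
  at root: (((x+b)*(b+y))*((2*y)*4)) (not simplifiable)
  at L: ((x+b)*(b+y)) (not simplifiable)
  at LL: (x+b) (not simplifiable)
  at LR: (b+y) (not simplifiable)
  at R: ((2*y)*4) (not simplifiable)
  at RL: (2*y) (not simplifiable)
Result: no simplifiable subexpression found -> normal form.

Answer: yes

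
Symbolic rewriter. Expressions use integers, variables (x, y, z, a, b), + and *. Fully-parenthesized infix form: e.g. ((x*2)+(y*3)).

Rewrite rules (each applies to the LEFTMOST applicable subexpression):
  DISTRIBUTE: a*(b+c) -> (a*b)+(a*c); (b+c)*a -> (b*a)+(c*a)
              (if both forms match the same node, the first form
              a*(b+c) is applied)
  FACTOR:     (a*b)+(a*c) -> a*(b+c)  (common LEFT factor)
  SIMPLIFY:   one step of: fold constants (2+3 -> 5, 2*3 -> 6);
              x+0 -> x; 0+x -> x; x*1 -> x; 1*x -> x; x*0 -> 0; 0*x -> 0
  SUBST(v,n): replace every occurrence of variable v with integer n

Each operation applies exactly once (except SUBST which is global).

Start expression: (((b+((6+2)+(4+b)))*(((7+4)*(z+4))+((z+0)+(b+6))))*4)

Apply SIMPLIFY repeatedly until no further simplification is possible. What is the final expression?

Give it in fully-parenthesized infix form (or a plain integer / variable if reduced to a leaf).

Start: (((b+((6+2)+(4+b)))*(((7+4)*(z+4))+((z+0)+(b+6))))*4)
Step 1: at LLRL: (6+2) -> 8; overall: (((b+((6+2)+(4+b)))*(((7+4)*(z+4))+((z+0)+(b+6))))*4) -> (((b+(8+(4+b)))*(((7+4)*(z+4))+((z+0)+(b+6))))*4)
Step 2: at LRLL: (7+4) -> 11; overall: (((b+(8+(4+b)))*(((7+4)*(z+4))+((z+0)+(b+6))))*4) -> (((b+(8+(4+b)))*((11*(z+4))+((z+0)+(b+6))))*4)
Step 3: at LRRL: (z+0) -> z; overall: (((b+(8+(4+b)))*((11*(z+4))+((z+0)+(b+6))))*4) -> (((b+(8+(4+b)))*((11*(z+4))+(z+(b+6))))*4)
Fixed point: (((b+(8+(4+b)))*((11*(z+4))+(z+(b+6))))*4)

Answer: (((b+(8+(4+b)))*((11*(z+4))+(z+(b+6))))*4)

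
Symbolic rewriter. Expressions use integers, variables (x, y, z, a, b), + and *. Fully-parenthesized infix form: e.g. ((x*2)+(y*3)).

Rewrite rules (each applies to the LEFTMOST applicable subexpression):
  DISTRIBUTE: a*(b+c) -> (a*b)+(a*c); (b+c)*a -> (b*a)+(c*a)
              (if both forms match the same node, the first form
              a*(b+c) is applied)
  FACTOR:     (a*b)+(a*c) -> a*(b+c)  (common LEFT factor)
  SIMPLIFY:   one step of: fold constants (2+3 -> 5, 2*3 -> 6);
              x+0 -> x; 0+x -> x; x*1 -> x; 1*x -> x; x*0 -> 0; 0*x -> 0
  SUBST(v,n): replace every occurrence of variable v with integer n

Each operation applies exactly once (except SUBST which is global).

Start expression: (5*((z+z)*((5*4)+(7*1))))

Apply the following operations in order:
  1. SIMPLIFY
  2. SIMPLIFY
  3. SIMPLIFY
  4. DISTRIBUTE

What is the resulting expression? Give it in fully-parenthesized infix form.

Start: (5*((z+z)*((5*4)+(7*1))))
Apply SIMPLIFY at RRL (target: (5*4)): (5*((z+z)*((5*4)+(7*1)))) -> (5*((z+z)*(20+(7*1))))
Apply SIMPLIFY at RRR (target: (7*1)): (5*((z+z)*(20+(7*1)))) -> (5*((z+z)*(20+7)))
Apply SIMPLIFY at RR (target: (20+7)): (5*((z+z)*(20+7))) -> (5*((z+z)*27))
Apply DISTRIBUTE at R (target: ((z+z)*27)): (5*((z+z)*27)) -> (5*((z*27)+(z*27)))

Answer: (5*((z*27)+(z*27)))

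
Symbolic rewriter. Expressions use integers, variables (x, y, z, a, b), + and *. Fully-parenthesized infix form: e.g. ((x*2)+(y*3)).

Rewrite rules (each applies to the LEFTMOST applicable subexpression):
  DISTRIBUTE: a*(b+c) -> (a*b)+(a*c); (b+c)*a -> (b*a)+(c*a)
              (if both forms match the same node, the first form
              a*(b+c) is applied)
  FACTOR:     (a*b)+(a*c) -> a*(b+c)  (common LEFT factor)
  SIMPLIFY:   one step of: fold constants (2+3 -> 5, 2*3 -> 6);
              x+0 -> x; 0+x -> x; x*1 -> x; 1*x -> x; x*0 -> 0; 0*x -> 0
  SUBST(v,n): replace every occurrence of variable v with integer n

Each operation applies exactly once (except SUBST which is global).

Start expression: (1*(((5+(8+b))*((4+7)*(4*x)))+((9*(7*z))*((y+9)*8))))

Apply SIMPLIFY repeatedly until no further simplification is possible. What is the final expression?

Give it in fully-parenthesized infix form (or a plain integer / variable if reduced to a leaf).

Answer: (((5+(8+b))*(11*(4*x)))+((9*(7*z))*((y+9)*8)))

Derivation:
Start: (1*(((5+(8+b))*((4+7)*(4*x)))+((9*(7*z))*((y+9)*8))))
Step 1: at root: (1*(((5+(8+b))*((4+7)*(4*x)))+((9*(7*z))*((y+9)*8)))) -> (((5+(8+b))*((4+7)*(4*x)))+((9*(7*z))*((y+9)*8))); overall: (1*(((5+(8+b))*((4+7)*(4*x)))+((9*(7*z))*((y+9)*8)))) -> (((5+(8+b))*((4+7)*(4*x)))+((9*(7*z))*((y+9)*8)))
Step 2: at LRL: (4+7) -> 11; overall: (((5+(8+b))*((4+7)*(4*x)))+((9*(7*z))*((y+9)*8))) -> (((5+(8+b))*(11*(4*x)))+((9*(7*z))*((y+9)*8)))
Fixed point: (((5+(8+b))*(11*(4*x)))+((9*(7*z))*((y+9)*8)))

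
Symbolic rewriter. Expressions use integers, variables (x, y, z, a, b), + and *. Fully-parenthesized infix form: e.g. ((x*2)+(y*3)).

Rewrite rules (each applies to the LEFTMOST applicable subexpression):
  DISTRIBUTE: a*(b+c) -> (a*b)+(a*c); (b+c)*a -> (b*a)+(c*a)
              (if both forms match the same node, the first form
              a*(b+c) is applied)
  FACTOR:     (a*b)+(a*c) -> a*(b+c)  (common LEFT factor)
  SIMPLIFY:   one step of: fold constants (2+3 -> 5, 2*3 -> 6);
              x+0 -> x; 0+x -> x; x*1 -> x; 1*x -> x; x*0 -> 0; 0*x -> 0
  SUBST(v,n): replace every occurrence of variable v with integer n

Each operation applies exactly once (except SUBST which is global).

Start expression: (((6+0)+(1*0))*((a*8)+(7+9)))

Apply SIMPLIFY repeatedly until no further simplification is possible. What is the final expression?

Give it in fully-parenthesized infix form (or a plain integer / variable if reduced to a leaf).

Start: (((6+0)+(1*0))*((a*8)+(7+9)))
Step 1: at LL: (6+0) -> 6; overall: (((6+0)+(1*0))*((a*8)+(7+9))) -> ((6+(1*0))*((a*8)+(7+9)))
Step 2: at LR: (1*0) -> 0; overall: ((6+(1*0))*((a*8)+(7+9))) -> ((6+0)*((a*8)+(7+9)))
Step 3: at L: (6+0) -> 6; overall: ((6+0)*((a*8)+(7+9))) -> (6*((a*8)+(7+9)))
Step 4: at RR: (7+9) -> 16; overall: (6*((a*8)+(7+9))) -> (6*((a*8)+16))
Fixed point: (6*((a*8)+16))

Answer: (6*((a*8)+16))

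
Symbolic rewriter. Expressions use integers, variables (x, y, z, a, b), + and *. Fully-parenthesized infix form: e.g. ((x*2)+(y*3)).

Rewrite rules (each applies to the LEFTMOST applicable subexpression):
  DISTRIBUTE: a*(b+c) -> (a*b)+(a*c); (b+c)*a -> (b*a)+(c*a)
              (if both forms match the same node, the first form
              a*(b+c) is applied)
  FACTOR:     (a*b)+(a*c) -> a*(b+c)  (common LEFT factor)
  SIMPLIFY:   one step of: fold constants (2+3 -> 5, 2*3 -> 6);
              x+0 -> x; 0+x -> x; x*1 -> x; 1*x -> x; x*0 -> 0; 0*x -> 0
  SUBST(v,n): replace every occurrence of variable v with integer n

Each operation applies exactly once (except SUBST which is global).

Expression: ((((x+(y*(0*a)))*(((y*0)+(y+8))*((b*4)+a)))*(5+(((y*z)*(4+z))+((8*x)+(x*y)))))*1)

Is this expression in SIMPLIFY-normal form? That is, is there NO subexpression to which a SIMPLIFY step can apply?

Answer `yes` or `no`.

Answer: no

Derivation:
Expression: ((((x+(y*(0*a)))*(((y*0)+(y+8))*((b*4)+a)))*(5+(((y*z)*(4+z))+((8*x)+(x*y)))))*1)
Scanning for simplifiable subexpressions (pre-order)...
  at root: ((((x+(y*(0*a)))*(((y*0)+(y+8))*((b*4)+a)))*(5+(((y*z)*(4+z))+((8*x)+(x*y)))))*1) (SIMPLIFIABLE)
  at L: (((x+(y*(0*a)))*(((y*0)+(y+8))*((b*4)+a)))*(5+(((y*z)*(4+z))+((8*x)+(x*y))))) (not simplifiable)
  at LL: ((x+(y*(0*a)))*(((y*0)+(y+8))*((b*4)+a))) (not simplifiable)
  at LLL: (x+(y*(0*a))) (not simplifiable)
  at LLLR: (y*(0*a)) (not simplifiable)
  at LLLRR: (0*a) (SIMPLIFIABLE)
  at LLR: (((y*0)+(y+8))*((b*4)+a)) (not simplifiable)
  at LLRL: ((y*0)+(y+8)) (not simplifiable)
  at LLRLL: (y*0) (SIMPLIFIABLE)
  at LLRLR: (y+8) (not simplifiable)
  at LLRR: ((b*4)+a) (not simplifiable)
  at LLRRL: (b*4) (not simplifiable)
  at LR: (5+(((y*z)*(4+z))+((8*x)+(x*y)))) (not simplifiable)
  at LRR: (((y*z)*(4+z))+((8*x)+(x*y))) (not simplifiable)
  at LRRL: ((y*z)*(4+z)) (not simplifiable)
  at LRRLL: (y*z) (not simplifiable)
  at LRRLR: (4+z) (not simplifiable)
  at LRRR: ((8*x)+(x*y)) (not simplifiable)
  at LRRRL: (8*x) (not simplifiable)
  at LRRRR: (x*y) (not simplifiable)
Found simplifiable subexpr at path root: ((((x+(y*(0*a)))*(((y*0)+(y+8))*((b*4)+a)))*(5+(((y*z)*(4+z))+((8*x)+(x*y)))))*1)
One SIMPLIFY step would give: (((x+(y*(0*a)))*(((y*0)+(y+8))*((b*4)+a)))*(5+(((y*z)*(4+z))+((8*x)+(x*y)))))
-> NOT in normal form.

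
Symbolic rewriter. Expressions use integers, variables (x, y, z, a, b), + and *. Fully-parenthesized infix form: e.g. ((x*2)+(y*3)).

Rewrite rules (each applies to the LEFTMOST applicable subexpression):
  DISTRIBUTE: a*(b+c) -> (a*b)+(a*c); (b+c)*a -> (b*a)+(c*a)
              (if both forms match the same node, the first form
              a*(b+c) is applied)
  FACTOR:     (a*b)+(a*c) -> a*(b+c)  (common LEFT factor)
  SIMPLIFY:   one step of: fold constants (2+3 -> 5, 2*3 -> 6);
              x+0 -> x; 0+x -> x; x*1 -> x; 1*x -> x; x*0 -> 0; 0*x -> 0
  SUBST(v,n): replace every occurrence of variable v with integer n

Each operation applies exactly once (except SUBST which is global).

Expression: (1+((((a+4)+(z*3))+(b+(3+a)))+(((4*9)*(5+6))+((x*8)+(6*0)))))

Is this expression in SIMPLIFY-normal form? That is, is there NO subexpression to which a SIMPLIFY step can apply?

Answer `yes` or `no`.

Answer: no

Derivation:
Expression: (1+((((a+4)+(z*3))+(b+(3+a)))+(((4*9)*(5+6))+((x*8)+(6*0)))))
Scanning for simplifiable subexpressions (pre-order)...
  at root: (1+((((a+4)+(z*3))+(b+(3+a)))+(((4*9)*(5+6))+((x*8)+(6*0))))) (not simplifiable)
  at R: ((((a+4)+(z*3))+(b+(3+a)))+(((4*9)*(5+6))+((x*8)+(6*0)))) (not simplifiable)
  at RL: (((a+4)+(z*3))+(b+(3+a))) (not simplifiable)
  at RLL: ((a+4)+(z*3)) (not simplifiable)
  at RLLL: (a+4) (not simplifiable)
  at RLLR: (z*3) (not simplifiable)
  at RLR: (b+(3+a)) (not simplifiable)
  at RLRR: (3+a) (not simplifiable)
  at RR: (((4*9)*(5+6))+((x*8)+(6*0))) (not simplifiable)
  at RRL: ((4*9)*(5+6)) (not simplifiable)
  at RRLL: (4*9) (SIMPLIFIABLE)
  at RRLR: (5+6) (SIMPLIFIABLE)
  at RRR: ((x*8)+(6*0)) (not simplifiable)
  at RRRL: (x*8) (not simplifiable)
  at RRRR: (6*0) (SIMPLIFIABLE)
Found simplifiable subexpr at path RRLL: (4*9)
One SIMPLIFY step would give: (1+((((a+4)+(z*3))+(b+(3+a)))+((36*(5+6))+((x*8)+(6*0)))))
-> NOT in normal form.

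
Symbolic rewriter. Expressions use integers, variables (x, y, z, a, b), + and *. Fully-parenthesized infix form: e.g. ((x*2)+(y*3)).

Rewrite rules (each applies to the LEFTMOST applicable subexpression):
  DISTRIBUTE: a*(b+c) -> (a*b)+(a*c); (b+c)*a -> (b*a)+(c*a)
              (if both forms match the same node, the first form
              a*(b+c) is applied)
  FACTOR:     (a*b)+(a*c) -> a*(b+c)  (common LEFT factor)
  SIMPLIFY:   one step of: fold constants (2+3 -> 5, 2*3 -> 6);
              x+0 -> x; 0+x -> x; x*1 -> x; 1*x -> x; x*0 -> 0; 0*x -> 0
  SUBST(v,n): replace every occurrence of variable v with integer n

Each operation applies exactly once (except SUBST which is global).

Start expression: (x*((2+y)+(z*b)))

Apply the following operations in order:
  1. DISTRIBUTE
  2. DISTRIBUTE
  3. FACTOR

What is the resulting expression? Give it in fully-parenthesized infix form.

Answer: ((x*(2+y))+(x*(z*b)))

Derivation:
Start: (x*((2+y)+(z*b)))
Apply DISTRIBUTE at root (target: (x*((2+y)+(z*b)))): (x*((2+y)+(z*b))) -> ((x*(2+y))+(x*(z*b)))
Apply DISTRIBUTE at L (target: (x*(2+y))): ((x*(2+y))+(x*(z*b))) -> (((x*2)+(x*y))+(x*(z*b)))
Apply FACTOR at L (target: ((x*2)+(x*y))): (((x*2)+(x*y))+(x*(z*b))) -> ((x*(2+y))+(x*(z*b)))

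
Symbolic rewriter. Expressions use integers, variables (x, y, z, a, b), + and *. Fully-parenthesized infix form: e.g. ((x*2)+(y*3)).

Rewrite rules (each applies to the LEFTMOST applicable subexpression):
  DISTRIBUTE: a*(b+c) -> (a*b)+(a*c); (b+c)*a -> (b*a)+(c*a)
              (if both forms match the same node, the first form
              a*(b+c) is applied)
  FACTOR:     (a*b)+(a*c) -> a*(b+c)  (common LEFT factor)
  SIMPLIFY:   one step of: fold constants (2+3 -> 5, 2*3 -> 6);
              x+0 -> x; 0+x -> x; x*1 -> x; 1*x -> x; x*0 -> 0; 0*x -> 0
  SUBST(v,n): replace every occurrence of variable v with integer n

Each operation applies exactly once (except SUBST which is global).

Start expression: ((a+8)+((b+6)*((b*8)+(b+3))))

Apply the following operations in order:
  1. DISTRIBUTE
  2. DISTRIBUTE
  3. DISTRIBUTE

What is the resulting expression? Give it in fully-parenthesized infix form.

Start: ((a+8)+((b+6)*((b*8)+(b+3))))
Apply DISTRIBUTE at R (target: ((b+6)*((b*8)+(b+3)))): ((a+8)+((b+6)*((b*8)+(b+3)))) -> ((a+8)+(((b+6)*(b*8))+((b+6)*(b+3))))
Apply DISTRIBUTE at RL (target: ((b+6)*(b*8))): ((a+8)+(((b+6)*(b*8))+((b+6)*(b+3)))) -> ((a+8)+(((b*(b*8))+(6*(b*8)))+((b+6)*(b+3))))
Apply DISTRIBUTE at RR (target: ((b+6)*(b+3))): ((a+8)+(((b*(b*8))+(6*(b*8)))+((b+6)*(b+3)))) -> ((a+8)+(((b*(b*8))+(6*(b*8)))+(((b+6)*b)+((b+6)*3))))

Answer: ((a+8)+(((b*(b*8))+(6*(b*8)))+(((b+6)*b)+((b+6)*3))))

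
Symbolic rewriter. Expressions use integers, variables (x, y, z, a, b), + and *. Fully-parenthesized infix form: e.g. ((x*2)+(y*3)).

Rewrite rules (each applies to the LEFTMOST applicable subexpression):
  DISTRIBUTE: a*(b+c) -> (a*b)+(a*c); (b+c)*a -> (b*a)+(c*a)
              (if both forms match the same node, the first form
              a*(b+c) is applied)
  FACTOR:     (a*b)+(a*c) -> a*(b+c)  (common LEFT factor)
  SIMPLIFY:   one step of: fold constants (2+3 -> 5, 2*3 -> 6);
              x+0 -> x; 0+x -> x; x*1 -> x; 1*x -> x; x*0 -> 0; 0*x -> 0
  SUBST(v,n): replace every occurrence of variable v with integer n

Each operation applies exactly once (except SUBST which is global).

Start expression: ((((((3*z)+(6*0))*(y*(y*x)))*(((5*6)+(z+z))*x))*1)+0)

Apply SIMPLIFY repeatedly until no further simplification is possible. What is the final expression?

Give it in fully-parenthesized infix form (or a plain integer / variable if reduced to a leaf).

Answer: (((3*z)*(y*(y*x)))*((30+(z+z))*x))

Derivation:
Start: ((((((3*z)+(6*0))*(y*(y*x)))*(((5*6)+(z+z))*x))*1)+0)
Step 1: at root: ((((((3*z)+(6*0))*(y*(y*x)))*(((5*6)+(z+z))*x))*1)+0) -> (((((3*z)+(6*0))*(y*(y*x)))*(((5*6)+(z+z))*x))*1); overall: ((((((3*z)+(6*0))*(y*(y*x)))*(((5*6)+(z+z))*x))*1)+0) -> (((((3*z)+(6*0))*(y*(y*x)))*(((5*6)+(z+z))*x))*1)
Step 2: at root: (((((3*z)+(6*0))*(y*(y*x)))*(((5*6)+(z+z))*x))*1) -> ((((3*z)+(6*0))*(y*(y*x)))*(((5*6)+(z+z))*x)); overall: (((((3*z)+(6*0))*(y*(y*x)))*(((5*6)+(z+z))*x))*1) -> ((((3*z)+(6*0))*(y*(y*x)))*(((5*6)+(z+z))*x))
Step 3: at LLR: (6*0) -> 0; overall: ((((3*z)+(6*0))*(y*(y*x)))*(((5*6)+(z+z))*x)) -> ((((3*z)+0)*(y*(y*x)))*(((5*6)+(z+z))*x))
Step 4: at LL: ((3*z)+0) -> (3*z); overall: ((((3*z)+0)*(y*(y*x)))*(((5*6)+(z+z))*x)) -> (((3*z)*(y*(y*x)))*(((5*6)+(z+z))*x))
Step 5: at RLL: (5*6) -> 30; overall: (((3*z)*(y*(y*x)))*(((5*6)+(z+z))*x)) -> (((3*z)*(y*(y*x)))*((30+(z+z))*x))
Fixed point: (((3*z)*(y*(y*x)))*((30+(z+z))*x))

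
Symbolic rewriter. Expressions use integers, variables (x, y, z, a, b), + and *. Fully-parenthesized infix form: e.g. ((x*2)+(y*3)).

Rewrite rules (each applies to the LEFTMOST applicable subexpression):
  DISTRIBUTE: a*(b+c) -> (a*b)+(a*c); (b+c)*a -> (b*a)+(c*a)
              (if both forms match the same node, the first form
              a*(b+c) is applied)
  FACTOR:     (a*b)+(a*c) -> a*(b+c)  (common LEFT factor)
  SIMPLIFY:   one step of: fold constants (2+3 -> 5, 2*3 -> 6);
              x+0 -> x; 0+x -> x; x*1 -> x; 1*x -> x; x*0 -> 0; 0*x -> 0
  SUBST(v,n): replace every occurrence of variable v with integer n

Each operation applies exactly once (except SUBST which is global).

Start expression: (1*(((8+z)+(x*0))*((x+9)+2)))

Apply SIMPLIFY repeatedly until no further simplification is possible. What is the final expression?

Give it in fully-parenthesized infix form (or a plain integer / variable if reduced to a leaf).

Answer: ((8+z)*((x+9)+2))

Derivation:
Start: (1*(((8+z)+(x*0))*((x+9)+2)))
Step 1: at root: (1*(((8+z)+(x*0))*((x+9)+2))) -> (((8+z)+(x*0))*((x+9)+2)); overall: (1*(((8+z)+(x*0))*((x+9)+2))) -> (((8+z)+(x*0))*((x+9)+2))
Step 2: at LR: (x*0) -> 0; overall: (((8+z)+(x*0))*((x+9)+2)) -> (((8+z)+0)*((x+9)+2))
Step 3: at L: ((8+z)+0) -> (8+z); overall: (((8+z)+0)*((x+9)+2)) -> ((8+z)*((x+9)+2))
Fixed point: ((8+z)*((x+9)+2))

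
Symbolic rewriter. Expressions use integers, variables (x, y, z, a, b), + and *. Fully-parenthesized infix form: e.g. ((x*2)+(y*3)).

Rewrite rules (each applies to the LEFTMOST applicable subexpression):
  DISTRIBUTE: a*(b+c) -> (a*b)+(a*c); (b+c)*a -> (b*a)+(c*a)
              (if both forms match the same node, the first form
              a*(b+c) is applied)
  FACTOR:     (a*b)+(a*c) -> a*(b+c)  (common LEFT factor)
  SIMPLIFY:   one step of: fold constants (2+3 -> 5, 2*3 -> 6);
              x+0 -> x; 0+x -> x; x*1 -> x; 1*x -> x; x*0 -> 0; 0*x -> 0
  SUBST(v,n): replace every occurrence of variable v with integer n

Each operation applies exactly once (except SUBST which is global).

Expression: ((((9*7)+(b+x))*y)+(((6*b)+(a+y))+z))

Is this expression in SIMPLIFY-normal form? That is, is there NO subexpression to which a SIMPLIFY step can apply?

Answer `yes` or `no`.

Expression: ((((9*7)+(b+x))*y)+(((6*b)+(a+y))+z))
Scanning for simplifiable subexpressions (pre-order)...
  at root: ((((9*7)+(b+x))*y)+(((6*b)+(a+y))+z)) (not simplifiable)
  at L: (((9*7)+(b+x))*y) (not simplifiable)
  at LL: ((9*7)+(b+x)) (not simplifiable)
  at LLL: (9*7) (SIMPLIFIABLE)
  at LLR: (b+x) (not simplifiable)
  at R: (((6*b)+(a+y))+z) (not simplifiable)
  at RL: ((6*b)+(a+y)) (not simplifiable)
  at RLL: (6*b) (not simplifiable)
  at RLR: (a+y) (not simplifiable)
Found simplifiable subexpr at path LLL: (9*7)
One SIMPLIFY step would give: (((63+(b+x))*y)+(((6*b)+(a+y))+z))
-> NOT in normal form.

Answer: no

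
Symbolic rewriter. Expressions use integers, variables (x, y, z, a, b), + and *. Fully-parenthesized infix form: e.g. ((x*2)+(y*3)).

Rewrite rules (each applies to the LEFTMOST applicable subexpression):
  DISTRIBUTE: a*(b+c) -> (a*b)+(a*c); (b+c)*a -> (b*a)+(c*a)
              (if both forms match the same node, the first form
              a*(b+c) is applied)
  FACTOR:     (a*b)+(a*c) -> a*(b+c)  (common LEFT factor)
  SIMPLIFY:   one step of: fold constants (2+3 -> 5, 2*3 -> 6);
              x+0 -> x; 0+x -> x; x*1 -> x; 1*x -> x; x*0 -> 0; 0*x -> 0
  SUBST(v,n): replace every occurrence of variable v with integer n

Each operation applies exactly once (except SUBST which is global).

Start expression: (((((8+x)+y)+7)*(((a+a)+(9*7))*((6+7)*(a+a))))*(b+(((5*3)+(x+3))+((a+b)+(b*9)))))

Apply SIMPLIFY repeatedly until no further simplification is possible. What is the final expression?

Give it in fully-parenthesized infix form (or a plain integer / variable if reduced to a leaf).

Answer: (((((8+x)+y)+7)*(((a+a)+63)*(13*(a+a))))*(b+((15+(x+3))+((a+b)+(b*9)))))

Derivation:
Start: (((((8+x)+y)+7)*(((a+a)+(9*7))*((6+7)*(a+a))))*(b+(((5*3)+(x+3))+((a+b)+(b*9)))))
Step 1: at LRLR: (9*7) -> 63; overall: (((((8+x)+y)+7)*(((a+a)+(9*7))*((6+7)*(a+a))))*(b+(((5*3)+(x+3))+((a+b)+(b*9))))) -> (((((8+x)+y)+7)*(((a+a)+63)*((6+7)*(a+a))))*(b+(((5*3)+(x+3))+((a+b)+(b*9)))))
Step 2: at LRRL: (6+7) -> 13; overall: (((((8+x)+y)+7)*(((a+a)+63)*((6+7)*(a+a))))*(b+(((5*3)+(x+3))+((a+b)+(b*9))))) -> (((((8+x)+y)+7)*(((a+a)+63)*(13*(a+a))))*(b+(((5*3)+(x+3))+((a+b)+(b*9)))))
Step 3: at RRLL: (5*3) -> 15; overall: (((((8+x)+y)+7)*(((a+a)+63)*(13*(a+a))))*(b+(((5*3)+(x+3))+((a+b)+(b*9))))) -> (((((8+x)+y)+7)*(((a+a)+63)*(13*(a+a))))*(b+((15+(x+3))+((a+b)+(b*9)))))
Fixed point: (((((8+x)+y)+7)*(((a+a)+63)*(13*(a+a))))*(b+((15+(x+3))+((a+b)+(b*9)))))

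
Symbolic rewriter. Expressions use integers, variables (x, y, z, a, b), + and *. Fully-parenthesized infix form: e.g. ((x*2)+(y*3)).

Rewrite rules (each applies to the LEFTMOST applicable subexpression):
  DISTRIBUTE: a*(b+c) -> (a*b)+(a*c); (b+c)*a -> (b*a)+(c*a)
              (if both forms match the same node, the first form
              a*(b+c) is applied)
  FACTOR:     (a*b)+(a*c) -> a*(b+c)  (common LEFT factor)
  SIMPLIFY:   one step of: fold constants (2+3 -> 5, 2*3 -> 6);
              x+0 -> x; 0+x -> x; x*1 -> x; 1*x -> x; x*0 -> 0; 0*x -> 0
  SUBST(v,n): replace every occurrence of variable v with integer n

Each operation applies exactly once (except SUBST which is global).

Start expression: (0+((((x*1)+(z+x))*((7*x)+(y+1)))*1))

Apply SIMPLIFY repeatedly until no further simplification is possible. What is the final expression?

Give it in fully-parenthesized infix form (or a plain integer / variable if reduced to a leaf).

Start: (0+((((x*1)+(z+x))*((7*x)+(y+1)))*1))
Step 1: at root: (0+((((x*1)+(z+x))*((7*x)+(y+1)))*1)) -> ((((x*1)+(z+x))*((7*x)+(y+1)))*1); overall: (0+((((x*1)+(z+x))*((7*x)+(y+1)))*1)) -> ((((x*1)+(z+x))*((7*x)+(y+1)))*1)
Step 2: at root: ((((x*1)+(z+x))*((7*x)+(y+1)))*1) -> (((x*1)+(z+x))*((7*x)+(y+1))); overall: ((((x*1)+(z+x))*((7*x)+(y+1)))*1) -> (((x*1)+(z+x))*((7*x)+(y+1)))
Step 3: at LL: (x*1) -> x; overall: (((x*1)+(z+x))*((7*x)+(y+1))) -> ((x+(z+x))*((7*x)+(y+1)))
Fixed point: ((x+(z+x))*((7*x)+(y+1)))

Answer: ((x+(z+x))*((7*x)+(y+1)))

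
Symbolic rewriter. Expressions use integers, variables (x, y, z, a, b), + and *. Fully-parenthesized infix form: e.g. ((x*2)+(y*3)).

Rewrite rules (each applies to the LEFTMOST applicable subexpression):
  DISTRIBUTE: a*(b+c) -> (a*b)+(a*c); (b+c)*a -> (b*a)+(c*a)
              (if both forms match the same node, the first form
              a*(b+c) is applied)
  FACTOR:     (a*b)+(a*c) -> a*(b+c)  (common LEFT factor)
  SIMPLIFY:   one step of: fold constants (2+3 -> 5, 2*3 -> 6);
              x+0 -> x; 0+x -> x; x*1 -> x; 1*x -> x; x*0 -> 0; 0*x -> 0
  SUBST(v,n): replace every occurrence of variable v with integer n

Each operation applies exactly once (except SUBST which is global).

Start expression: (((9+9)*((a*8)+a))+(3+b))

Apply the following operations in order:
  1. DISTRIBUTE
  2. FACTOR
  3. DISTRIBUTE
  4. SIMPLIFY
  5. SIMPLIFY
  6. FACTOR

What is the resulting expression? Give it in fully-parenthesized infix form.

Start: (((9+9)*((a*8)+a))+(3+b))
Apply DISTRIBUTE at L (target: ((9+9)*((a*8)+a))): (((9+9)*((a*8)+a))+(3+b)) -> ((((9+9)*(a*8))+((9+9)*a))+(3+b))
Apply FACTOR at L (target: (((9+9)*(a*8))+((9+9)*a))): ((((9+9)*(a*8))+((9+9)*a))+(3+b)) -> (((9+9)*((a*8)+a))+(3+b))
Apply DISTRIBUTE at L (target: ((9+9)*((a*8)+a))): (((9+9)*((a*8)+a))+(3+b)) -> ((((9+9)*(a*8))+((9+9)*a))+(3+b))
Apply SIMPLIFY at LLL (target: (9+9)): ((((9+9)*(a*8))+((9+9)*a))+(3+b)) -> (((18*(a*8))+((9+9)*a))+(3+b))
Apply SIMPLIFY at LRL (target: (9+9)): (((18*(a*8))+((9+9)*a))+(3+b)) -> (((18*(a*8))+(18*a))+(3+b))
Apply FACTOR at L (target: ((18*(a*8))+(18*a))): (((18*(a*8))+(18*a))+(3+b)) -> ((18*((a*8)+a))+(3+b))

Answer: ((18*((a*8)+a))+(3+b))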